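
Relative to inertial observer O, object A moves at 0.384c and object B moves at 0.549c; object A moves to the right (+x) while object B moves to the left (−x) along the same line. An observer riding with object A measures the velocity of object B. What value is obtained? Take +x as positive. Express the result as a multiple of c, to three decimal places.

β_A = 0.384, β_B = -0.549.
Transform to A's frame with the inverse velocity-addition law: u' = (u − v)/(1 − uv/c²), taking u = β_B and v = β_A.
u' = (-0.549 − 0.384) / (1 − (0.384)(-0.549)) = -0.9330/1.2108 = -0.7706.

-0.771c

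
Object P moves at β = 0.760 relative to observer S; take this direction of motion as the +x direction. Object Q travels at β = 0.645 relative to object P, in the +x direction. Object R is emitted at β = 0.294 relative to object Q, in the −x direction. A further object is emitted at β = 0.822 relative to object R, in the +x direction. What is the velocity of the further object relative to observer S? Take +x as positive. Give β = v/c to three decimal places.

Apply u = (u' + v)/(1 + u'v/c²) successively, working outward toward observer S.
Start: velocity of object P relative to observer S = 0.7600c.
Compose with object Q (u' = 0.645 in object P frame): u_1 = (0.645 + 0.760) / (1 + 0.645·0.760) = 1.4050/1.4902 = 0.9428.
Compose with object R (u' = -0.294 in object Q frame): u_2 = (-0.294 + 0.943) / (1 + (-0.294)·0.943) = 0.6488/0.7228 = 0.8976.
Compose with the further object (u' = 0.822 in object R frame): u_3 = (0.822 + 0.898) / (1 + 0.822·0.898) = 1.7196/1.7379 = 0.9895.

β = +0.990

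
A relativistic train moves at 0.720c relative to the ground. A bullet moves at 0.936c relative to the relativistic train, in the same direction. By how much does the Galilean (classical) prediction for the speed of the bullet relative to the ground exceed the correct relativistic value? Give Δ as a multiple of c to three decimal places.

Galilean: u_cl = 0.936 + 0.720 = 1.6560.
Relativistic: u_rel = (0.936 + 0.720) / (1 + 0.936·0.720) = 1.6560/1.6739 = 0.9893.
Δ = 1.6560 − 0.9893 = 0.6667.
(The classical prediction exceeds c; the relativistic result does not.)

Δ = 0.667c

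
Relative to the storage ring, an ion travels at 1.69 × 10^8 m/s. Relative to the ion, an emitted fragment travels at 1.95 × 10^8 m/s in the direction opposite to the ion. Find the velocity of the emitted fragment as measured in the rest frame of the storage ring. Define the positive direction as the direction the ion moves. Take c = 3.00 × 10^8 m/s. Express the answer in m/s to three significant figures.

-4.10 × 10^7 m/s

In units of c (dividing by 3.00 × 10^8 m/s): v = 0.563, u' = -0.650.
u = (u' + v)/(1 + u'v/c²):
u = (-0.650 + 0.563) / (1 + (-0.650)·0.563) = -0.0867/0.6338 = -0.1367
Converting back: u = -0.1367 × 3.00 × 10^8 m/s.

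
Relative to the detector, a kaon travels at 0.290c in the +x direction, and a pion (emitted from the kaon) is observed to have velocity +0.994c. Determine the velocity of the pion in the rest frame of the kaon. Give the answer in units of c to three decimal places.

+0.989c

Invert the composition law: u' = (u − v)/(1 − uv/c²).
u' = (0.994 − 0.290) / (1 − (0.994)(0.290)) = 0.7040/0.7117 = 0.9891.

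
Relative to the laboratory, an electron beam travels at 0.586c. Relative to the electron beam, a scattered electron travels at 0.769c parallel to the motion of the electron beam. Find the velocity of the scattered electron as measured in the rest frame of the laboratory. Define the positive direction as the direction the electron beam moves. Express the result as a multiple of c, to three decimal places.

0.934c

With v = 0.586 and u' = 0.769 (in units of c),
u = (u' + v)/(1 + u'v/c²):
u = (0.769 + 0.586) / (1 + 0.769·0.586) = 1.3550/1.4506 = 0.9341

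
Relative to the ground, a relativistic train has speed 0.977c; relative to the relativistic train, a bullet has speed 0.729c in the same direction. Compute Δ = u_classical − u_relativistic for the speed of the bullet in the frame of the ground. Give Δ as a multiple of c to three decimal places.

Galilean: u_cl = 0.729 + 0.977 = 1.7060.
Relativistic: u_rel = (0.729 + 0.977) / (1 + 0.729·0.977) = 1.7060/1.7122 = 0.9964.
Δ = 1.7060 − 0.9964 = 0.7096.
(The classical prediction exceeds c; the relativistic result does not.)

Δ = 0.710c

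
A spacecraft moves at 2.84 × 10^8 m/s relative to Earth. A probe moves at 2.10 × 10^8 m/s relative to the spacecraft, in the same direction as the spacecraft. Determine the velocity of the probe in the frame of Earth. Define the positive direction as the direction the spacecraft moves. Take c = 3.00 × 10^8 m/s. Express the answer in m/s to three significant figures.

2.97 × 10^8 m/s

In units of c (dividing by 3.00 × 10^8 m/s): v = 0.947, u' = 0.700.
u = (u' + v)/(1 + u'v/c²):
u = (0.700 + 0.947) / (1 + 0.700·0.947) = 1.6467/1.6627 = 0.9904
(Galilean addition would give +1.647c, exceeding c.)
Converting back: u = 0.9904 × 3.00 × 10^8 m/s.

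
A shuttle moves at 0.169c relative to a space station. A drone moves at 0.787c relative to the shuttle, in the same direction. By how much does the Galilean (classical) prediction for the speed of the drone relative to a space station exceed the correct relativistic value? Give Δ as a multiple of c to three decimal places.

Galilean: u_cl = 0.787 + 0.169 = 0.9560.
Relativistic: u_rel = (0.787 + 0.169) / (1 + 0.787·0.169) = 0.9560/1.1330 = 0.8438.
Δ = 0.9560 − 0.8438 = 0.1122.

Δ = 0.112c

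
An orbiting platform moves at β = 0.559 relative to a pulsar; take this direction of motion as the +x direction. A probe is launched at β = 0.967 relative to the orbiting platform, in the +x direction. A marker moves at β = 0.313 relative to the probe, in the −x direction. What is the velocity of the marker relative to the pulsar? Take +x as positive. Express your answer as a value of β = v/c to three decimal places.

Apply u = (u' + v)/(1 + u'v/c²) successively, working outward toward the pulsar.
Start: velocity of the orbiting platform relative to the pulsar = 0.5590c.
Compose with the probe (u' = 0.967 in the orbiting platform frame): u_1 = (0.967 + 0.559) / (1 + 0.967·0.559) = 1.5260/1.5406 = 0.9906.
Compose with the marker (u' = -0.313 in the probe frame): u_2 = (-0.313 + 0.991) / (1 + (-0.313)·0.991) = 0.6776/0.6900 = 0.9820.

β = +0.982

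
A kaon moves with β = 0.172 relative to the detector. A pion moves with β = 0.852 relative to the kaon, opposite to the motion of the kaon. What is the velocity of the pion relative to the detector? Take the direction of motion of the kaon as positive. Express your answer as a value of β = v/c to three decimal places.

With v = 0.172 and u' = -0.852 (in units of c),
u = (u' + v)/(1 + u'v/c²):
u = (-0.852 + 0.172) / (1 + (-0.852)·0.172) = -0.6800/0.8535 = -0.7968
(Galilean addition would give -0.680c.)

β = -0.797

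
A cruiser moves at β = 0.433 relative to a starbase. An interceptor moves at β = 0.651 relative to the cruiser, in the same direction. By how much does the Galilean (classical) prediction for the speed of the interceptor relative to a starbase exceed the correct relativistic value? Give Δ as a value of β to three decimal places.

Galilean: u_cl = 0.651 + 0.433 = 1.0840.
Relativistic: u_rel = (0.651 + 0.433) / (1 + 0.651·0.433) = 1.0840/1.2819 = 0.8456.
Δ = 1.0840 − 0.8456 = 0.2384.
(The classical prediction exceeds c; the relativistic result does not.)

Δ = 0.238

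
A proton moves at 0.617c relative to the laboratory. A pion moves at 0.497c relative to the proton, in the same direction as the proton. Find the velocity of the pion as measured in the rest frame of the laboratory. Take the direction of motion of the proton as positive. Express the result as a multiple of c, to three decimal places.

With v = 0.617 and u' = 0.497 (in units of c),
u = (u' + v)/(1 + u'v/c²):
u = (0.497 + 0.617) / (1 + 0.497·0.617) = 1.1140/1.3066 = 0.8526
(Galilean addition would give +1.114c, exceeding c.)

0.853c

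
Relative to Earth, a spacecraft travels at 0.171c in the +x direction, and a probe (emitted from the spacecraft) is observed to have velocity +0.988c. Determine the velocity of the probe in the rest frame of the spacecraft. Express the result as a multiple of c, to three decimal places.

Invert the composition law: u' = (u − v)/(1 − uv/c²).
u' = (0.988 − 0.171) / (1 − (0.988)(0.171)) = 0.8170/0.8311 = 0.9831.

+0.983c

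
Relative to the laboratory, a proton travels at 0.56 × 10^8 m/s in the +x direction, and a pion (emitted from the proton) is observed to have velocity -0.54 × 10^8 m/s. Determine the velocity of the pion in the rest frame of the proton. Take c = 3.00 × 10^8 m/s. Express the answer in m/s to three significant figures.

v = 0.187c, u = -0.180c.
Invert the composition law: u' = (u − v)/(1 − uv/c²).
u' = (-0.180 − 0.187) / (1 − (-0.180)(0.187)) = -0.3667/1.0336 = -0.3547.
u' = -0.3547 × 3.00 × 10^8 m/s.

-1.06 × 10^8 m/s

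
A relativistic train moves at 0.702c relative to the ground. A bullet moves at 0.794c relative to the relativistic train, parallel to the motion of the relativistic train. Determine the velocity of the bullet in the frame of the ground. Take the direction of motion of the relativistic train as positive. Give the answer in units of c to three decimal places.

With v = 0.702 and u' = 0.794 (in units of c),
u = (u' + v)/(1 + u'v/c²):
u = (0.794 + 0.702) / (1 + 0.794·0.702) = 1.4960/1.5574 = 0.9606

0.961c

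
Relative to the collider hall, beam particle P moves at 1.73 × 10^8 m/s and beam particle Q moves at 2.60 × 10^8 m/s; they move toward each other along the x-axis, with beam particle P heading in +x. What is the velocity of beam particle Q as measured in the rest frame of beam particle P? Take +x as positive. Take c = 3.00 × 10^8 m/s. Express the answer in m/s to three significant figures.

β_A = 0.577, β_B = -0.867 (dividing each by c = 3.00 × 10^8 m/s).
Transform to A's frame with the inverse velocity-addition law: u' = (u − v)/(1 − uv/c²), taking u = β_B and v = β_A.
u' = (-0.867 − 0.577) / (1 − (0.577)(-0.867)) = -1.4433/1.4998 = -0.9624.
u' = -0.9624 × 3.00 × 10^8 m/s.

-2.89 × 10^8 m/s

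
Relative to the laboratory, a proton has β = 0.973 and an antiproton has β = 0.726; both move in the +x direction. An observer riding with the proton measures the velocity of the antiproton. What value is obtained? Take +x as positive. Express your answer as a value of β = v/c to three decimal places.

β = -0.841

β_A = 0.973, β_B = 0.726.
Transform to A's frame with the inverse velocity-addition law: u' = (u − v)/(1 − uv/c²), taking u = β_B and v = β_A.
u' = (0.726 − 0.973) / (1 − (0.973)(0.726)) = -0.2470/0.2936 = -0.8413.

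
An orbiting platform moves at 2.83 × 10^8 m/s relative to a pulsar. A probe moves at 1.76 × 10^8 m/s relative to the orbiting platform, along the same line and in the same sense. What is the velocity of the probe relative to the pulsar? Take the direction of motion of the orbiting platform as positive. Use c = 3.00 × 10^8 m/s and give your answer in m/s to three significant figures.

2.95 × 10^8 m/s

In units of c (dividing by 3.00 × 10^8 m/s): v = 0.943, u' = 0.587.
u = (u' + v)/(1 + u'v/c²):
u = (0.587 + 0.943) / (1 + 0.587·0.943) = 1.5300/1.5534 = 0.9849
(Galilean addition would give +1.530c, exceeding c.)
Converting back: u = 0.9849 × 3.00 × 10^8 m/s.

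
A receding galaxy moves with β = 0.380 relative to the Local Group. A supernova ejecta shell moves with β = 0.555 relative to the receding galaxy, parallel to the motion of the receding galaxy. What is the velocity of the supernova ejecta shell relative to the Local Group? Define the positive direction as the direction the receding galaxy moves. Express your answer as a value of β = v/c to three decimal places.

β = 0.772

With v = 0.380 and u' = 0.555 (in units of c),
u = (u' + v)/(1 + u'v/c²):
u = (0.555 + 0.380) / (1 + 0.555·0.380) = 0.9350/1.2109 = 0.7722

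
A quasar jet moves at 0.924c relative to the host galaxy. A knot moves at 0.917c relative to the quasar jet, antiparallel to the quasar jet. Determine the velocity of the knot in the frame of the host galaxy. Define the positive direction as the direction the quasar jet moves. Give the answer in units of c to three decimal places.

+0.046c

With v = 0.924 and u' = -0.917 (in units of c),
u = (u' + v)/(1 + u'v/c²):
u = (-0.917 + 0.924) / (1 + (-0.917)·0.924) = 0.0070/0.1527 = 0.0458
(Galilean addition would give +0.007c.)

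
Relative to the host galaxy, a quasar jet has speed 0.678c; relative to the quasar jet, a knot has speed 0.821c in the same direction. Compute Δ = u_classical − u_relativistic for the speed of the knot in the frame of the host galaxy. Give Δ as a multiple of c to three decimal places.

Galilean: u_cl = 0.821 + 0.678 = 1.4990.
Relativistic: u_rel = (0.821 + 0.678) / (1 + 0.821·0.678) = 1.4990/1.5566 = 0.9630.
Δ = 1.4990 − 0.9630 = 0.5360.
(The classical prediction exceeds c; the relativistic result does not.)

Δ = 0.536c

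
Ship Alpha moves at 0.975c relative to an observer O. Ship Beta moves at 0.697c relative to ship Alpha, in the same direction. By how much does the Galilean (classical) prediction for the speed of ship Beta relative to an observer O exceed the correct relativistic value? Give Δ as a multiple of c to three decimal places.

Δ = 0.677c

Galilean: u_cl = 0.697 + 0.975 = 1.6720.
Relativistic: u_rel = (0.697 + 0.975) / (1 + 0.697·0.975) = 1.6720/1.6796 = 0.9955.
Δ = 1.6720 − 0.9955 = 0.6765.
(The classical prediction exceeds c; the relativistic result does not.)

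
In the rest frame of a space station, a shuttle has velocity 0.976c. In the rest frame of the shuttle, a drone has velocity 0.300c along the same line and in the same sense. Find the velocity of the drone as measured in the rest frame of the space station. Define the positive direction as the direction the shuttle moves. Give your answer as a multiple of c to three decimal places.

0.987c

With v = 0.976 and u' = 0.300 (in units of c),
u = (u' + v)/(1 + u'v/c²):
u = (0.300 + 0.976) / (1 + 0.300·0.976) = 1.2760/1.2928 = 0.9870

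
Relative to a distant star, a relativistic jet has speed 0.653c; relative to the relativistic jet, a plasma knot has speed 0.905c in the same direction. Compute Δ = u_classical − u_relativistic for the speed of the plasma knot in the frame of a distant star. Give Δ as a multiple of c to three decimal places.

Δ = 0.579c

Galilean: u_cl = 0.905 + 0.653 = 1.5580.
Relativistic: u_rel = (0.905 + 0.653) / (1 + 0.905·0.653) = 1.5580/1.5910 = 0.9793.
Δ = 1.5580 − 0.9793 = 0.5787.
(The classical prediction exceeds c; the relativistic result does not.)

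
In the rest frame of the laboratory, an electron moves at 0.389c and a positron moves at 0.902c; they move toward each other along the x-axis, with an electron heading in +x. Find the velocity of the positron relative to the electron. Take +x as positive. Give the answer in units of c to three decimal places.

β_A = 0.389, β_B = -0.902.
Transform to A's frame with the inverse velocity-addition law: u' = (u − v)/(1 − uv/c²), taking u = β_B and v = β_A.
u' = (-0.902 − 0.389) / (1 − (0.389)(-0.902)) = -1.2910/1.3509 = -0.9557.

-0.956c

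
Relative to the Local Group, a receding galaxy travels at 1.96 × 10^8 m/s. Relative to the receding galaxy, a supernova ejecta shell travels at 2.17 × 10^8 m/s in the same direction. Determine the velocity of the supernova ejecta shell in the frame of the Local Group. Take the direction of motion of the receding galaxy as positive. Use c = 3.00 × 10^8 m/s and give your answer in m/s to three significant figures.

In units of c (dividing by 3.00 × 10^8 m/s): v = 0.653, u' = 0.723.
u = (u' + v)/(1 + u'v/c²):
u = (0.723 + 0.653) / (1 + 0.723·0.653) = 1.3767/1.4726 = 0.9349
(Galilean addition would give +1.377c, exceeding c.)
Converting back: u = 0.9349 × 3.00 × 10^8 m/s.

2.80 × 10^8 m/s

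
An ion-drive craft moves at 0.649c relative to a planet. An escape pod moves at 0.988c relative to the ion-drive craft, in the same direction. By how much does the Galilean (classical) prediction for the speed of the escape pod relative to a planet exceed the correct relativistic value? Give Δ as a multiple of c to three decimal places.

Δ = 0.640c

Galilean: u_cl = 0.988 + 0.649 = 1.6370.
Relativistic: u_rel = (0.988 + 0.649) / (1 + 0.988·0.649) = 1.6370/1.6412 = 0.9974.
Δ = 1.6370 − 0.9974 = 0.6396.
(The classical prediction exceeds c; the relativistic result does not.)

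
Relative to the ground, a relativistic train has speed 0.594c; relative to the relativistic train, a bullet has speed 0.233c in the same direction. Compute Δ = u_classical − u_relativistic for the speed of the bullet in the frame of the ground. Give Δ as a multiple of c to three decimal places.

Galilean: u_cl = 0.233 + 0.594 = 0.8270.
Relativistic: u_rel = (0.233 + 0.594) / (1 + 0.233·0.594) = 0.8270/1.1384 = 0.7265.
Δ = 0.8270 − 0.7265 = 0.1005.

Δ = 0.101c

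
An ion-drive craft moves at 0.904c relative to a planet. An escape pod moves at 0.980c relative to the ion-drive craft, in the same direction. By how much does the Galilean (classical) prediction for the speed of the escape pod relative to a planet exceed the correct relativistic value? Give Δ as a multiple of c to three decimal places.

Δ = 0.885c

Galilean: u_cl = 0.980 + 0.904 = 1.8840.
Relativistic: u_rel = (0.980 + 0.904) / (1 + 0.980·0.904) = 1.8840/1.8859 = 0.9990.
Δ = 1.8840 − 0.9990 = 0.8850.
(The classical prediction exceeds c; the relativistic result does not.)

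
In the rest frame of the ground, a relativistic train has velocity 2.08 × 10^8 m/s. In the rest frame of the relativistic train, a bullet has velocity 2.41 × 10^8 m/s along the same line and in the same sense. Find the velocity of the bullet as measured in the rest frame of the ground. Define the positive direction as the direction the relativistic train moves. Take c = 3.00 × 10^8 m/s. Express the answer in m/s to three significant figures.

2.88 × 10^8 m/s

In units of c (dividing by 3.00 × 10^8 m/s): v = 0.693, u' = 0.803.
u = (u' + v)/(1 + u'v/c²):
u = (0.803 + 0.693) / (1 + 0.803·0.693) = 1.4967/1.5570 = 0.9613
(Galilean addition would give +1.497c, exceeding c.)
Converting back: u = 0.9613 × 3.00 × 10^8 m/s.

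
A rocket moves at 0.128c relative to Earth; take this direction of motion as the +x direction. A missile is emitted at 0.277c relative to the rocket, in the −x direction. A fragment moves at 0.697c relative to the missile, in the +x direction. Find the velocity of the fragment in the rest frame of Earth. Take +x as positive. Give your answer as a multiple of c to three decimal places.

Apply u = (u' + v)/(1 + u'v/c²) successively, working outward toward Earth.
Start: velocity of the rocket relative to Earth = 0.1280c.
Compose with the missile (u' = -0.277 in the rocket frame): u_1 = (-0.277 + 0.128) / (1 + (-0.277)·0.128) = -0.1490/0.9645 = -0.1545.
Compose with the fragment (u' = 0.697 in the missile frame): u_2 = (0.697 + (-0.154)) / (1 + 0.697·(-0.154)) = 0.5425/0.8923 = 0.6080.

+0.608c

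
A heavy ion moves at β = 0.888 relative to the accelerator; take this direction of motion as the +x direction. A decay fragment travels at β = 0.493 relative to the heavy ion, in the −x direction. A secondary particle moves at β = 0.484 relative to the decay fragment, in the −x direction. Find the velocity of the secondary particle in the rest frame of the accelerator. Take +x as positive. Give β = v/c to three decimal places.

β = +0.331

Apply u = (u' + v)/(1 + u'v/c²) successively, working outward toward the accelerator.
Start: velocity of the heavy ion relative to the accelerator = 0.8880c.
Compose with the decay fragment (u' = -0.493 in the heavy ion frame): u_1 = (-0.493 + 0.888) / (1 + (-0.493)·0.888) = 0.3950/0.5622 = 0.7026.
Compose with the secondary particle (u' = -0.484 in the decay fragment frame): u_2 = (-0.484 + 0.703) / (1 + (-0.484)·0.703) = 0.2186/0.6600 = 0.3312.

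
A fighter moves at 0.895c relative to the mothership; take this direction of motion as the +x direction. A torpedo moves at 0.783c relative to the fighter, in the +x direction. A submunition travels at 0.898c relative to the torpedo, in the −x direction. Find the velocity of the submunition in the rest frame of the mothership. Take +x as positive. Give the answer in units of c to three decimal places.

Apply u = (u' + v)/(1 + u'v/c²) successively, working outward toward the mothership.
Start: velocity of the fighter relative to the mothership = 0.8950c.
Compose with the torpedo (u' = 0.783 in the fighter frame): u_1 = (0.783 + 0.895) / (1 + 0.783·0.895) = 1.6780/1.7008 = 0.9866.
Compose with the submunition (u' = -0.898 in the torpedo frame): u_2 = (-0.898 + 0.987) / (1 + (-0.898)·0.987) = 0.0886/0.1140 = 0.7770.

+0.777c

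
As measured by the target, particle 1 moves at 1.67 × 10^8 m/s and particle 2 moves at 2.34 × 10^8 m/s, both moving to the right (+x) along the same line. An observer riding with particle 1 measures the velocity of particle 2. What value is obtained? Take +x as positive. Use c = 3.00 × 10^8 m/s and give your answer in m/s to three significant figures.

+1.18 × 10^8 m/s

β_A = 0.557, β_B = 0.780 (dividing each by c = 3.00 × 10^8 m/s).
Transform to A's frame with the inverse velocity-addition law: u' = (u − v)/(1 − uv/c²), taking u = β_B and v = β_A.
u' = (0.780 − 0.557) / (1 − (0.557)(0.780)) = 0.2233/0.5658 = 0.3947.
u' = 0.3947 × 3.00 × 10^8 m/s.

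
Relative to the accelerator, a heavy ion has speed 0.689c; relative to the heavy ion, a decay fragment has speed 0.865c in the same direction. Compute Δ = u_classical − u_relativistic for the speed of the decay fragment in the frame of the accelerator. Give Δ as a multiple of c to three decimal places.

Galilean: u_cl = 0.865 + 0.689 = 1.5540.
Relativistic: u_rel = (0.865 + 0.689) / (1 + 0.865·0.689) = 1.5540/1.5960 = 0.9737.
Δ = 1.5540 − 0.9737 = 0.5803.
(The classical prediction exceeds c; the relativistic result does not.)

Δ = 0.580c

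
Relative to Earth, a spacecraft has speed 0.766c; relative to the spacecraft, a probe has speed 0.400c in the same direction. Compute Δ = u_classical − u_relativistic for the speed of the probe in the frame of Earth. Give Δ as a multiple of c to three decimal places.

Galilean: u_cl = 0.400 + 0.766 = 1.1660.
Relativistic: u_rel = (0.400 + 0.766) / (1 + 0.400·0.766) = 1.1660/1.3064 = 0.8925.
Δ = 1.1660 − 0.8925 = 0.2735.
(The classical prediction exceeds c; the relativistic result does not.)

Δ = 0.273c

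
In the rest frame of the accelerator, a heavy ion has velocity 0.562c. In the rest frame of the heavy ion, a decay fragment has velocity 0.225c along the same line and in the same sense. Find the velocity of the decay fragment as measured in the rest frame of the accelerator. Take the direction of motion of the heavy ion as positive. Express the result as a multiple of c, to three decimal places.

0.699c

With v = 0.562 and u' = 0.225 (in units of c),
u = (u' + v)/(1 + u'v/c²):
u = (0.225 + 0.562) / (1 + 0.225·0.562) = 0.7870/1.1264 = 0.6987
(Galilean addition would give +0.787c.)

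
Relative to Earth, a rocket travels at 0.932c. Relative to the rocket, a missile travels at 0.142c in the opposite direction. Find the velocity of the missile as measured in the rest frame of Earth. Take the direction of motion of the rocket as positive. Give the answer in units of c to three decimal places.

+0.910c

With v = 0.932 and u' = -0.142 (in units of c),
u = (u' + v)/(1 + u'v/c²):
u = (-0.142 + 0.932) / (1 + (-0.142)·0.932) = 0.7900/0.8677 = 0.9105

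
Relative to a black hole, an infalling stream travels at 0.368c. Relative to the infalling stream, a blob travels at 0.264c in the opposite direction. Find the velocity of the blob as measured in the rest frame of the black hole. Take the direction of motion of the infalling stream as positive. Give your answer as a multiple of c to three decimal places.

With v = 0.368 and u' = -0.264 (in units of c),
u = (u' + v)/(1 + u'v/c²):
u = (-0.264 + 0.368) / (1 + (-0.264)·0.368) = 0.1040/0.9028 = 0.1152
(Galilean addition would give +0.104c.)

+0.115c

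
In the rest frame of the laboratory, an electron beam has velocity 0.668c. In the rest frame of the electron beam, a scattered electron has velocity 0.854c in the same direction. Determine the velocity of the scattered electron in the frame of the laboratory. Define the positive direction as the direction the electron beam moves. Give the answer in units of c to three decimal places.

0.969c

With v = 0.668 and u' = 0.854 (in units of c),
u = (u' + v)/(1 + u'v/c²):
u = (0.854 + 0.668) / (1 + 0.854·0.668) = 1.5220/1.5705 = 0.9691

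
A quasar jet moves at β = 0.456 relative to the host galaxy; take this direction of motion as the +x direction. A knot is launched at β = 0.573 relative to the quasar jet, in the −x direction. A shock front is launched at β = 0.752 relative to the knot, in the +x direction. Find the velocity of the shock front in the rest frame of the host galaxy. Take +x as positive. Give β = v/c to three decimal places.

β = +0.674

Apply u = (u' + v)/(1 + u'v/c²) successively, working outward toward the host galaxy.
Start: velocity of the quasar jet relative to the host galaxy = 0.4560c.
Compose with the knot (u' = -0.573 in the quasar jet frame): u_1 = (-0.573 + 0.456) / (1 + (-0.573)·0.456) = -0.1170/0.7387 = -0.1584.
Compose with the shock front (u' = 0.752 in the knot frame): u_2 = (0.752 + (-0.158)) / (1 + 0.752·(-0.158)) = 0.5936/0.8809 = 0.6739.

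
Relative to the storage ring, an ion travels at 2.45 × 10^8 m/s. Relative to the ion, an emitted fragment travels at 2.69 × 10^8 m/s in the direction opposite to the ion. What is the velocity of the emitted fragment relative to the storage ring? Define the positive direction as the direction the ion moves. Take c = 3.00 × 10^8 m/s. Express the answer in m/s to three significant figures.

In units of c (dividing by 3.00 × 10^8 m/s): v = 0.817, u' = -0.897.
u = (u' + v)/(1 + u'v/c²):
u = (-0.897 + 0.817) / (1 + (-0.897)·0.817) = -0.0800/0.2677 = -0.2988
(Galilean addition would give -0.080c.)
Converting back: u = -0.2988 × 3.00 × 10^8 m/s.

-8.96 × 10^7 m/s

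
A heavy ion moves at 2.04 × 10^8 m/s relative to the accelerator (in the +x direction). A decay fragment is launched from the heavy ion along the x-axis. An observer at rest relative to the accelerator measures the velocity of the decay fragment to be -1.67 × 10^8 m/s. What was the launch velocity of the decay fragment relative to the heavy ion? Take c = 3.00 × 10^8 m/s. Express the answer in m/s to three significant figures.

-2.69 × 10^8 m/s

v = 0.680c, u = -0.557c.
Invert the composition law: u' = (u − v)/(1 − uv/c²).
u' = (-0.557 − 0.680) / (1 − (-0.557)(0.680)) = -1.2367/1.3785 = -0.8971.
u' = -0.8971 × 3.00 × 10^8 m/s.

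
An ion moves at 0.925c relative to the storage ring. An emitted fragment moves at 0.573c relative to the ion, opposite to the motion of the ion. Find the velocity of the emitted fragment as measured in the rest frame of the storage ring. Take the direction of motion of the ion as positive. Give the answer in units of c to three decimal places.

+0.749c

With v = 0.925 and u' = -0.573 (in units of c),
u = (u' + v)/(1 + u'v/c²):
u = (-0.573 + 0.925) / (1 + (-0.573)·0.925) = 0.3520/0.4700 = 0.7490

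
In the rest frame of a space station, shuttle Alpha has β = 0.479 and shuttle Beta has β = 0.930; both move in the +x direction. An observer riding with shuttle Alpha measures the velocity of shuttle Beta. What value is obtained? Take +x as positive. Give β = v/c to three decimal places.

β = +0.813

β_A = 0.479, β_B = 0.930.
Transform to A's frame with the inverse velocity-addition law: u' = (u − v)/(1 − uv/c²), taking u = β_B and v = β_A.
u' = (0.930 − 0.479) / (1 − (0.479)(0.930)) = 0.4510/0.5545 = 0.8133.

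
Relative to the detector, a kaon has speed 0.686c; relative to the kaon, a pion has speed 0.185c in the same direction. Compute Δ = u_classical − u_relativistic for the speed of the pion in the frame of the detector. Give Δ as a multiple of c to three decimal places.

Galilean: u_cl = 0.185 + 0.686 = 0.8710.
Relativistic: u_rel = (0.185 + 0.686) / (1 + 0.185·0.686) = 0.8710/1.1269 = 0.7729.
Δ = 0.8710 − 0.7729 = 0.0981.

Δ = 0.098c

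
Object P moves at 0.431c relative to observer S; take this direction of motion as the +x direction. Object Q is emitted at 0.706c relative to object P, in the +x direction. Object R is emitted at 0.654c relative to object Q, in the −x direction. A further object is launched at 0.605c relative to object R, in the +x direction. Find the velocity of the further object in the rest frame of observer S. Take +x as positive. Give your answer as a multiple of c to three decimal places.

+0.851c

Apply u = (u' + v)/(1 + u'v/c²) successively, working outward toward observer S.
Start: velocity of object P relative to observer S = 0.4310c.
Compose with object Q (u' = 0.706 in object P frame): u_1 = (0.706 + 0.431) / (1 + 0.706·0.431) = 1.1370/1.3043 = 0.8717.
Compose with object R (u' = -0.654 in object Q frame): u_2 = (-0.654 + 0.872) / (1 + (-0.654)·0.872) = 0.2177/0.4299 = 0.5065.
Compose with the further object (u' = 0.605 in object R frame): u_3 = (0.605 + 0.507) / (1 + 0.605·0.507) = 1.1115/1.3064 = 0.8508.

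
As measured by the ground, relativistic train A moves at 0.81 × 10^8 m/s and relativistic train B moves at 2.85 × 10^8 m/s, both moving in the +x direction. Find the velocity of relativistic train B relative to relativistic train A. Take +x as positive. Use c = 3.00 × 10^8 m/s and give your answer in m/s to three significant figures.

β_A = 0.270, β_B = 0.950 (dividing each by c = 3.00 × 10^8 m/s).
Transform to A's frame with the inverse velocity-addition law: u' = (u − v)/(1 − uv/c²), taking u = β_B and v = β_A.
u' = (0.950 − 0.270) / (1 − (0.270)(0.950)) = 0.6800/0.7435 = 0.9146.
u' = 0.9146 × 3.00 × 10^8 m/s.

+2.74 × 10^8 m/s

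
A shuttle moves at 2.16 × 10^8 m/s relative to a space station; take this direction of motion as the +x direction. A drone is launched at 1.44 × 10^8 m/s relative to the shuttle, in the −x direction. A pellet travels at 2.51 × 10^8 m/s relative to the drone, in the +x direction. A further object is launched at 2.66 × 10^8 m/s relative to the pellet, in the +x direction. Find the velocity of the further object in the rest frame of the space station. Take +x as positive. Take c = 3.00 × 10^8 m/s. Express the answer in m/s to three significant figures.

Apply u = (u' + v)/(1 + u'v/c²) successively, working outward toward the space station.
(Dividing each given speed by c = 3.00 × 10^8 m/s to work in units of c.)
Start: velocity of the shuttle relative to the space station = 0.7200c.
Compose with the drone (u' = -0.480 in the shuttle frame): u_1 = (-0.480 + 0.720) / (1 + (-0.480)·0.720) = 0.2400/0.6544 = 0.3667.
Compose with the pellet (u' = 0.837 in the drone frame): u_2 = (0.837 + 0.367) / (1 + 0.837·0.367) = 1.2034/1.3068 = 0.9209.
Compose with the further object (u' = 0.887 in the pellet frame): u_3 = (0.887 + 0.921) / (1 + 0.887·0.921) = 1.8075/1.8165 = 0.9951.
So u = 0.9951 × 3.00 × 10^8 m/s.

+2.99 × 10^8 m/s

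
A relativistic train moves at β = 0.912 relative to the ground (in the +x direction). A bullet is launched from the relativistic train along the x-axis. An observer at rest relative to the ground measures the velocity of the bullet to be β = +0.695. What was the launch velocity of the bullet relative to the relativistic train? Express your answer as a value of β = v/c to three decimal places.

β = -0.593

Invert the composition law: u' = (u − v)/(1 − uv/c²).
u' = (0.695 − 0.912) / (1 − (0.695)(0.912)) = -0.2170/0.3662 = -0.5926.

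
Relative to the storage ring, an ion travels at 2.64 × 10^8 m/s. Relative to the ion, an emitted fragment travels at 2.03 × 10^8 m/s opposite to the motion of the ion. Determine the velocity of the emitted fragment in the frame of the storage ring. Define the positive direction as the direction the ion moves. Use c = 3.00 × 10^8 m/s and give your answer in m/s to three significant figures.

In units of c (dividing by 3.00 × 10^8 m/s): v = 0.880, u' = -0.677.
u = (u' + v)/(1 + u'v/c²):
u = (-0.677 + 0.880) / (1 + (-0.677)·0.880) = 0.2033/0.4045 = 0.5026
(Galilean addition would give +0.203c.)
Converting back: u = 0.5026 × 3.00 × 10^8 m/s.

+1.51 × 10^8 m/s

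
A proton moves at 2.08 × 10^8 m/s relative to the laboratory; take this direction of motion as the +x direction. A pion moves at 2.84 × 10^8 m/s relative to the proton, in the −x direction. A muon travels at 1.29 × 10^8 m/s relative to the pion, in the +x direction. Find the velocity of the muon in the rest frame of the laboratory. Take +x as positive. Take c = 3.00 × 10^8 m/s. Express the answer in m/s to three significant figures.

-1.35 × 10^8 m/s

Apply u = (u' + v)/(1 + u'v/c²) successively, working outward toward the laboratory.
(Dividing each given speed by c = 3.00 × 10^8 m/s to work in units of c.)
Start: velocity of the proton relative to the laboratory = 0.6933c.
Compose with the pion (u' = -0.947 in the proton frame): u_1 = (-0.947 + 0.693) / (1 + (-0.947)·0.693) = -0.2533/0.3436 = -0.7372.
Compose with the muon (u' = 0.430 in the pion frame): u_2 = (0.430 + (-0.737)) / (1 + 0.430·(-0.737)) = -0.3072/0.6830 = -0.4498.
So u = -0.4498 × 3.00 × 10^8 m/s.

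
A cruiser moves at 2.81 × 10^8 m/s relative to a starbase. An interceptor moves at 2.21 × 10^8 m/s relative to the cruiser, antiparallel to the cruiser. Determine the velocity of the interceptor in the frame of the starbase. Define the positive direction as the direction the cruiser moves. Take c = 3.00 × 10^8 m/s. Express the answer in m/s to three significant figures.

+1.94 × 10^8 m/s

In units of c (dividing by 3.00 × 10^8 m/s): v = 0.937, u' = -0.737.
u = (u' + v)/(1 + u'v/c²):
u = (-0.737 + 0.937) / (1 + (-0.737)·0.937) = 0.2000/0.3100 = 0.6452
(Galilean addition would give +0.200c.)
Converting back: u = 0.6452 × 3.00 × 10^8 m/s.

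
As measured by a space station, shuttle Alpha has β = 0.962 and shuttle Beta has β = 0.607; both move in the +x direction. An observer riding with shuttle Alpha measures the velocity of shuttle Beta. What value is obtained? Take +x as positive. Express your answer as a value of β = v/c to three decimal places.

β_A = 0.962, β_B = 0.607.
Transform to A's frame with the inverse velocity-addition law: u' = (u − v)/(1 − uv/c²), taking u = β_B and v = β_A.
u' = (0.607 − 0.962) / (1 − (0.962)(0.607)) = -0.3550/0.4161 = -0.8532.

β = -0.853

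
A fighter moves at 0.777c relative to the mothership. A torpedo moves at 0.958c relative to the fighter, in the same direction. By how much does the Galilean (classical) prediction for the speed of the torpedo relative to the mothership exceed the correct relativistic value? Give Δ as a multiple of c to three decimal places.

Galilean: u_cl = 0.958 + 0.777 = 1.7350.
Relativistic: u_rel = (0.958 + 0.777) / (1 + 0.958·0.777) = 1.7350/1.7444 = 0.9946.
Δ = 1.7350 − 0.9946 = 0.7404.
(The classical prediction exceeds c; the relativistic result does not.)

Δ = 0.740c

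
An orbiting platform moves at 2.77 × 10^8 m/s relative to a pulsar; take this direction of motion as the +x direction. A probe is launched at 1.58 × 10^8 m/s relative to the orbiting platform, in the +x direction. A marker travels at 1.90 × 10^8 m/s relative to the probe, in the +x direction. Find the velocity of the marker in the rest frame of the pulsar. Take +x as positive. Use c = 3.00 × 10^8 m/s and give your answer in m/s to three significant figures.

Apply u = (u' + v)/(1 + u'v/c²) successively, working outward toward the pulsar.
(Dividing each given speed by c = 3.00 × 10^8 m/s to work in units of c.)
Start: velocity of the orbiting platform relative to the pulsar = 0.9233c.
Compose with the probe (u' = 0.527 in the orbiting platform frame): u_1 = (0.527 + 0.923) / (1 + 0.527·0.923) = 1.4500/1.4863 = 0.9756.
Compose with the marker (u' = 0.633 in the probe frame): u_2 = (0.633 + 0.976) / (1 + 0.633·0.976) = 1.6089/1.6179 = 0.9945.
So u = 0.9945 × 3.00 × 10^8 m/s.

2.98 × 10^8 m/s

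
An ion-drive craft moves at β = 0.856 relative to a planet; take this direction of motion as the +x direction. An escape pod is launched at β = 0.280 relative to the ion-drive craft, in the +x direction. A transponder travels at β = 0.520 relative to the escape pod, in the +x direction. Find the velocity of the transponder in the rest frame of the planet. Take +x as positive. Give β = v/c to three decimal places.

β = 0.973

Apply u = (u' + v)/(1 + u'v/c²) successively, working outward toward the planet.
Start: velocity of the ion-drive craft relative to the planet = 0.8560c.
Compose with the escape pod (u' = 0.280 in the ion-drive craft frame): u_1 = (0.280 + 0.856) / (1 + 0.280·0.856) = 1.1360/1.2397 = 0.9164.
Compose with the transponder (u' = 0.520 in the escape pod frame): u_2 = (0.520 + 0.916) / (1 + 0.520·0.916) = 1.4364/1.4765 = 0.9728.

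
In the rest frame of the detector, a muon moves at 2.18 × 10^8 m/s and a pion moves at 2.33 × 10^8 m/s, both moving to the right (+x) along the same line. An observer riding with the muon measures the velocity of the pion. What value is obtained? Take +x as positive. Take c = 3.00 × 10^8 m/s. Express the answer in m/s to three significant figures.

β_A = 0.727, β_B = 0.777 (dividing each by c = 3.00 × 10^8 m/s).
Transform to A's frame with the inverse velocity-addition law: u' = (u − v)/(1 − uv/c²), taking u = β_B and v = β_A.
u' = (0.777 − 0.727) / (1 − (0.727)(0.777)) = 0.0500/0.4356 = 0.1148.
u' = 0.1148 × 3.00 × 10^8 m/s.

+3.44 × 10^7 m/s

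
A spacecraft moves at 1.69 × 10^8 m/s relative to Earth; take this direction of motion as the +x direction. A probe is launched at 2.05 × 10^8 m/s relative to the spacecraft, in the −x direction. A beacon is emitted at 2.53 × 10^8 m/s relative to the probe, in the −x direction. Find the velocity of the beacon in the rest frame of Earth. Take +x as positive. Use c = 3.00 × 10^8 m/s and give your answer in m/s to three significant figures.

-2.68 × 10^8 m/s

Apply u = (u' + v)/(1 + u'v/c²) successively, working outward toward Earth.
(Dividing each given speed by c = 3.00 × 10^8 m/s to work in units of c.)
Start: velocity of the spacecraft relative to Earth = 0.5633c.
Compose with the probe (u' = -0.683 in the spacecraft frame): u_1 = (-0.683 + 0.563) / (1 + (-0.683)·0.563) = -0.1200/0.6151 = -0.1951.
Compose with the beacon (u' = -0.843 in the probe frame): u_2 = (-0.843 + (-0.195)) / (1 + (-0.843)·(-0.195)) = -1.0384/1.1645 = -0.8917.
So u = -0.8917 × 3.00 × 10^8 m/s.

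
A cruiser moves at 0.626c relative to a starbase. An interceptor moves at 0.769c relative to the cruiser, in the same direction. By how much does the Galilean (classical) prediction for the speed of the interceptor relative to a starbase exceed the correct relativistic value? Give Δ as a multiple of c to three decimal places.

Δ = 0.453c

Galilean: u_cl = 0.769 + 0.626 = 1.3950.
Relativistic: u_rel = (0.769 + 0.626) / (1 + 0.769·0.626) = 1.3950/1.4814 = 0.9417.
Δ = 1.3950 − 0.9417 = 0.4533.
(The classical prediction exceeds c; the relativistic result does not.)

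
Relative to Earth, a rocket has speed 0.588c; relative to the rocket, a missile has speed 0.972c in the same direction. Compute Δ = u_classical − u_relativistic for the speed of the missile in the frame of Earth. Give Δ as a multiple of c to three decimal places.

Galilean: u_cl = 0.972 + 0.588 = 1.5600.
Relativistic: u_rel = (0.972 + 0.588) / (1 + 0.972·0.588) = 1.5600/1.5715 = 0.9927.
Δ = 1.5600 − 0.9927 = 0.5673.
(The classical prediction exceeds c; the relativistic result does not.)

Δ = 0.567c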